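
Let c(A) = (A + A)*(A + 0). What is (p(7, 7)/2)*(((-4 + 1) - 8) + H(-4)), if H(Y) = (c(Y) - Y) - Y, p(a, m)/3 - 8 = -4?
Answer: 174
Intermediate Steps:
p(a, m) = 12 (p(a, m) = 24 + 3*(-4) = 24 - 12 = 12)
c(A) = 2*A**2 (c(A) = (2*A)*A = 2*A**2)
H(Y) = -2*Y + 2*Y**2 (H(Y) = (2*Y**2 - Y) - Y = (-Y + 2*Y**2) - Y = -2*Y + 2*Y**2)
(p(7, 7)/2)*(((-4 + 1) - 8) + H(-4)) = (12/2)*(((-4 + 1) - 8) + 2*(-4)*(-1 - 4)) = (12*(1/2))*((-3 - 8) + 2*(-4)*(-5)) = 6*(-11 + 40) = 6*29 = 174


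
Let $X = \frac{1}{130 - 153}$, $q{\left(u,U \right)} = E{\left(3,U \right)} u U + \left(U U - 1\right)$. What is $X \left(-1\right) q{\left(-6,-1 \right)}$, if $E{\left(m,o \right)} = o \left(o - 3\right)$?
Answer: $\frac{24}{23} \approx 1.0435$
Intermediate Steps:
$E{\left(m,o \right)} = o \left(-3 + o\right)$
$q{\left(u,U \right)} = -1 + U^{2} + u U^{2} \left(-3 + U\right)$ ($q{\left(u,U \right)} = U \left(-3 + U\right) u U + \left(U U - 1\right) = U u \left(-3 + U\right) U + \left(U^{2} - 1\right) = u U^{2} \left(-3 + U\right) + \left(-1 + U^{2}\right) = -1 + U^{2} + u U^{2} \left(-3 + U\right)$)
$X = - \frac{1}{23}$ ($X = \frac{1}{-23} = - \frac{1}{23} \approx -0.043478$)
$X \left(-1\right) q{\left(-6,-1 \right)} = \left(- \frac{1}{23}\right) \left(-1\right) \left(-1 + \left(-1\right)^{2} - 6 \left(-1\right)^{2} \left(-3 - 1\right)\right) = \frac{-1 + 1 - 6 \left(-4\right)}{23} = \frac{-1 + 1 + 24}{23} = \frac{1}{23} \cdot 24 = \frac{24}{23}$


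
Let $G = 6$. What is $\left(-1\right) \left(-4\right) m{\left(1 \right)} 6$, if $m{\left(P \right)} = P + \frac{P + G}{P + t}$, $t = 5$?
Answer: $52$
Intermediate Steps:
$m{\left(P \right)} = P + \frac{6 + P}{5 + P}$ ($m{\left(P \right)} = P + \frac{P + 6}{P + 5} = P + \frac{6 + P}{5 + P}$)
$\left(-1\right) \left(-4\right) m{\left(1 \right)} 6 = \left(-1\right) \left(-4\right) \frac{6 + 1^{2} + 6 \cdot 1}{5 + 1} \cdot 6 = 4 \frac{6 + 1 + 6}{6} \cdot 6 = 4 \cdot \frac{1}{6} \cdot 13 \cdot 6 = 4 \cdot \frac{13}{6} \cdot 6 = \frac{26}{3} \cdot 6 = 52$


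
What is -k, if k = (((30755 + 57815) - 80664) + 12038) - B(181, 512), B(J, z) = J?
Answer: -19763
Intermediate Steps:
k = 19763 (k = (((30755 + 57815) - 80664) + 12038) - 1*181 = ((88570 - 80664) + 12038) - 181 = (7906 + 12038) - 181 = 19944 - 181 = 19763)
-k = -1*19763 = -19763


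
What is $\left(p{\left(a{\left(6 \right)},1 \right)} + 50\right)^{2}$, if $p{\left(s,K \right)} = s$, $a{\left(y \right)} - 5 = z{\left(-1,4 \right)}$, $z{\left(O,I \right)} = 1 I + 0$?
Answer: $3481$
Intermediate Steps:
$z{\left(O,I \right)} = I$ ($z{\left(O,I \right)} = I + 0 = I$)
$a{\left(y \right)} = 9$ ($a{\left(y \right)} = 5 + 4 = 9$)
$\left(p{\left(a{\left(6 \right)},1 \right)} + 50\right)^{2} = \left(9 + 50\right)^{2} = 59^{2} = 3481$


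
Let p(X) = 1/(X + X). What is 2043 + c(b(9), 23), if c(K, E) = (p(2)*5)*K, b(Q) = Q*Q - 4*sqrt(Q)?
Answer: 8517/4 ≈ 2129.3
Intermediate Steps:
p(X) = 1/(2*X)
b(Q) = Q**2 - 4*sqrt(Q)
c(K, E) = 5*K/4 (c(K, E) = (((1/2)/2)*5)*K = (((1/2)*(1/2))*5)*K = ((1/4)*5)*K = 5*K/4)
2043 + c(b(9), 23) = 2043 + 5*(9**2 - 4*sqrt(9))/4 = 2043 + 5*(81 - 4*3)/4 = 2043 + 5*(81 - 12)/4 = 2043 + (5/4)*69 = 2043 + 345/4 = 8517/4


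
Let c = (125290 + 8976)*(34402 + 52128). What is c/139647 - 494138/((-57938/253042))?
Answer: 9067130510627626/4045433943 ≈ 2.2413e+6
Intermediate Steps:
c = 11618036980 (c = 134266*86530 = 11618036980)
c/139647 - 494138/((-57938/253042)) = 11618036980/139647 - 494138/((-57938/253042)) = 11618036980*(1/139647) - 494138/((-57938*1/253042)) = 11618036980/139647 - 494138/(-28969/126521) = 11618036980/139647 - 494138*(-126521/28969) = 11618036980/139647 + 62518833898/28969 = 9067130510627626/4045433943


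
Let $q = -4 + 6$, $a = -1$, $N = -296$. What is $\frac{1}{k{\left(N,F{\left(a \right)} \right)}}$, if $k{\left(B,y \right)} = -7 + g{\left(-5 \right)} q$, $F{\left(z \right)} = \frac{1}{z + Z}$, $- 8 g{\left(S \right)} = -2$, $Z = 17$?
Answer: $- \frac{2}{13} \approx -0.15385$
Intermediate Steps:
$g{\left(S \right)} = \frac{1}{4}$ ($g{\left(S \right)} = \left(- \frac{1}{8}\right) \left(-2\right) = \frac{1}{4}$)
$F{\left(z \right)} = \frac{1}{17 + z}$ ($F{\left(z \right)} = \frac{1}{z + 17} = \frac{1}{17 + z}$)
$q = 2$
$k{\left(B,y \right)} = - \frac{13}{2}$ ($k{\left(B,y \right)} = -7 + \frac{1}{4} \cdot 2 = -7 + \frac{1}{2} = - \frac{13}{2}$)
$\frac{1}{k{\left(N,F{\left(a \right)} \right)}} = \frac{1}{- \frac{13}{2}} = - \frac{2}{13}$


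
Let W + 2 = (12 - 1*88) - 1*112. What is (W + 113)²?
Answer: 5929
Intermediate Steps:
W = -190 (W = -2 + ((12 - 1*88) - 1*112) = -2 + ((12 - 88) - 112) = -2 + (-76 - 112) = -2 - 188 = -190)
(W + 113)² = (-190 + 113)² = (-77)² = 5929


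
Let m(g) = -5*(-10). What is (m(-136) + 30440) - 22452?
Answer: 8038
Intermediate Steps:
m(g) = 50
(m(-136) + 30440) - 22452 = (50 + 30440) - 22452 = 30490 - 22452 = 8038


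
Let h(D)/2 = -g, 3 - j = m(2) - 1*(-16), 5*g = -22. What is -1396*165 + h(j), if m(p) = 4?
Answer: -1151656/5 ≈ -2.3033e+5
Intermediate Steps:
g = -22/5 (g = (1/5)*(-22) = -22/5 ≈ -4.4000)
j = -17 (j = 3 - (4 - 1*(-16)) = 3 - (4 + 16) = 3 - 1*20 = 3 - 20 = -17)
h(D) = 44/5 (h(D) = 2*(-1*(-22/5)) = 2*(22/5) = 44/5)
-1396*165 + h(j) = -1396*165 + 44/5 = -230340 + 44/5 = -1151656/5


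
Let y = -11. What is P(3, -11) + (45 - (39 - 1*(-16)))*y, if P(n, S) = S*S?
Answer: 231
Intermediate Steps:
P(n, S) = S²
P(3, -11) + (45 - (39 - 1*(-16)))*y = (-11)² + (45 - (39 - 1*(-16)))*(-11) = 121 + (45 - (39 + 16))*(-11) = 121 + (45 - 1*55)*(-11) = 121 + (45 - 55)*(-11) = 121 - 10*(-11) = 121 + 110 = 231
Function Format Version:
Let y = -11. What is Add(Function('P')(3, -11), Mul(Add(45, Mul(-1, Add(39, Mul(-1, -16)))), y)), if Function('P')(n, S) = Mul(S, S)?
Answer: 231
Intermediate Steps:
Function('P')(n, S) = Pow(S, 2)
Add(Function('P')(3, -11), Mul(Add(45, Mul(-1, Add(39, Mul(-1, -16)))), y)) = Add(Pow(-11, 2), Mul(Add(45, Mul(-1, Add(39, Mul(-1, -16)))), -11)) = Add(121, Mul(Add(45, Mul(-1, Add(39, 16))), -11)) = Add(121, Mul(Add(45, Mul(-1, 55)), -11)) = Add(121, Mul(Add(45, -55), -11)) = Add(121, Mul(-10, -11)) = Add(121, 110) = 231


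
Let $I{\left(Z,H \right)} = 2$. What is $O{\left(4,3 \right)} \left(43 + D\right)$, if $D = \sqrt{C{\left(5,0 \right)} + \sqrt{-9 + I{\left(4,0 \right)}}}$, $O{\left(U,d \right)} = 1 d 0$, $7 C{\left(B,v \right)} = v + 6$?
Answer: $0$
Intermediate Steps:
$C{\left(B,v \right)} = \frac{6}{7} + \frac{v}{7}$ ($C{\left(B,v \right)} = \frac{v + 6}{7} = \frac{6 + v}{7} = \frac{6}{7} + \frac{v}{7}$)
$O{\left(U,d \right)} = 0$ ($O{\left(U,d \right)} = d 0 = 0$)
$D = \sqrt{\frac{6}{7} + i \sqrt{7}}$ ($D = \sqrt{\left(\frac{6}{7} + \frac{1}{7} \cdot 0\right) + \sqrt{-9 + 2}} = \sqrt{\left(\frac{6}{7} + 0\right) + \sqrt{-7}} = \sqrt{\frac{6}{7} + i \sqrt{7}} \approx 1.3488 + 0.98081 i$)
$O{\left(4,3 \right)} \left(43 + D\right) = 0 \left(43 + \frac{\sqrt{42 + 49 i \sqrt{7}}}{7}\right) = 0$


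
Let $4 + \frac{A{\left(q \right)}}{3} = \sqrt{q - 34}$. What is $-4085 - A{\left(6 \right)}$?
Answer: $-4073 - 6 i \sqrt{7} \approx -4073.0 - 15.875 i$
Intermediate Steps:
$A{\left(q \right)} = -12 + 3 \sqrt{-34 + q}$ ($A{\left(q \right)} = -12 + 3 \sqrt{q - 34} = -12 + 3 \sqrt{-34 + q}$)
$-4085 - A{\left(6 \right)} = -4085 - \left(-12 + 3 \sqrt{-34 + 6}\right) = -4085 - \left(-12 + 3 \sqrt{-28}\right) = -4085 - \left(-12 + 3 \cdot 2 i \sqrt{7}\right) = -4085 - \left(-12 + 6 i \sqrt{7}\right) = -4085 + \left(12 - 6 i \sqrt{7}\right) = -4073 - 6 i \sqrt{7}$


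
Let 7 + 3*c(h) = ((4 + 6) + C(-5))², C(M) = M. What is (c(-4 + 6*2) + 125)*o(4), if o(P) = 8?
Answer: 1048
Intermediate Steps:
c(h) = 6 (c(h) = -7/3 + ((4 + 6) - 5)²/3 = -7/3 + (10 - 5)²/3 = -7/3 + (⅓)*5² = -7/3 + (⅓)*25 = -7/3 + 25/3 = 6)
(c(-4 + 6*2) + 125)*o(4) = (6 + 125)*8 = 131*8 = 1048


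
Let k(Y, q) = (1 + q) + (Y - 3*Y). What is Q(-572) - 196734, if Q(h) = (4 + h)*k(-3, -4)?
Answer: -198438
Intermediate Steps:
k(Y, q) = 1 + q - 2*Y (k(Y, q) = (1 + q) + (Y - 3*Y) = (1 + q) - 2*Y = 1 + q - 2*Y)
Q(h) = 12 + 3*h (Q(h) = (4 + h)*(1 - 4 - 2*(-3)) = (4 + h)*(1 - 4 + 6) = (4 + h)*3 = 12 + 3*h)
Q(-572) - 196734 = (12 + 3*(-572)) - 196734 = (12 - 1716) - 196734 = -1704 - 196734 = -198438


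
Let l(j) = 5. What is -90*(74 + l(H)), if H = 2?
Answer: -7110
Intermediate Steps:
-90*(74 + l(H)) = -90*(74 + 5) = -90*79 = -7110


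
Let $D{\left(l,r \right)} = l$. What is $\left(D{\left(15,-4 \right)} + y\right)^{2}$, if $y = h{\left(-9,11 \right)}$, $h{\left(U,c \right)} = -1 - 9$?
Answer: $25$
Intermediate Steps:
$h{\left(U,c \right)} = -10$ ($h{\left(U,c \right)} = -1 - 9 = -10$)
$y = -10$
$\left(D{\left(15,-4 \right)} + y\right)^{2} = \left(15 - 10\right)^{2} = 5^{2} = 25$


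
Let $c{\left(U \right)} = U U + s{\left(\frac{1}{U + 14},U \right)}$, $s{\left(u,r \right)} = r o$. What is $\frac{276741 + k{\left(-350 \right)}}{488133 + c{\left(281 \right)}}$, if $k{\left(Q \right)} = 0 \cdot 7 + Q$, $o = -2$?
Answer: $\frac{276391}{566532} \approx 0.48786$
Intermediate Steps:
$s{\left(u,r \right)} = - 2 r$ ($s{\left(u,r \right)} = r \left(-2\right) = - 2 r$)
$k{\left(Q \right)} = Q$ ($k{\left(Q \right)} = 0 + Q = Q$)
$c{\left(U \right)} = U^{2} - 2 U$ ($c{\left(U \right)} = U U - 2 U = U^{2} - 2 U$)
$\frac{276741 + k{\left(-350 \right)}}{488133 + c{\left(281 \right)}} = \frac{276741 - 350}{488133 + 281 \left(-2 + 281\right)} = \frac{276391}{488133 + 281 \cdot 279} = \frac{276391}{488133 + 78399} = \frac{276391}{566532}$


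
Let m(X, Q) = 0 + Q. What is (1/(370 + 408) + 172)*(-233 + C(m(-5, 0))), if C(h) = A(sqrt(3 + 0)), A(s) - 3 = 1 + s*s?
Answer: -15121321/389 ≈ -38872.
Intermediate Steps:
m(X, Q) = Q
A(s) = 4 + s**2 (A(s) = 3 + (1 + s*s) = 3 + (1 + s**2) = 4 + s**2)
C(h) = 7 (C(h) = 4 + (sqrt(3 + 0))**2 = 4 + (sqrt(3))**2 = 4 + 3 = 7)
(1/(370 + 408) + 172)*(-233 + C(m(-5, 0))) = (1/(370 + 408) + 172)*(-233 + 7) = (1/778 + 172)*(-226) = (133817/778)*(-226) = -15121321/389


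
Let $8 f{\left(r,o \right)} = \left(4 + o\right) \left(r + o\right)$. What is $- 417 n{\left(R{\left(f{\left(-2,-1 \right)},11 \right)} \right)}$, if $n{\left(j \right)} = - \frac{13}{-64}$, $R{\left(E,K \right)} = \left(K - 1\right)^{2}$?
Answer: $- \frac{5421}{64} \approx -84.703$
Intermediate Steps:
$f{\left(r,o \right)} = \frac{\left(4 + o\right) \left(o + r\right)}{8}$ ($f{\left(r,o \right)} = \frac{\left(4 + o\right) \left(r + o\right)}{8} = \frac{\left(4 + o\right) \left(o + r\right)}{8}$)
$R{\left(E,K \right)} = \left(-1 + K\right)^{2}$
$n{\left(j \right)} = \frac{13}{64}$ ($n{\left(j \right)} = \left(-13\right) \left(- \frac{1}{64}\right) = \frac{13}{64}$)
$- 417 n{\left(R{\left(f{\left(-2,-1 \right)},11 \right)} \right)} = \left(-417\right) \frac{13}{64} = - \frac{5421}{64}$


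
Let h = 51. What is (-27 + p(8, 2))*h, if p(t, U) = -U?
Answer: -1479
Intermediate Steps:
(-27 + p(8, 2))*h = (-27 - 1*2)*51 = (-27 - 2)*51 = -29*51 = -1479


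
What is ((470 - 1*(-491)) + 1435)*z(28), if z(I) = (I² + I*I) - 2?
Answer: 3752136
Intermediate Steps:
z(I) = -2 + 2*I² (z(I) = (I² + I²) - 2 = 2*I² - 2 = -2 + 2*I²)
((470 - 1*(-491)) + 1435)*z(28) = ((470 - 1*(-491)) + 1435)*(-2 + 2*28²) = ((470 + 491) + 1435)*(-2 + 2*784) = (961 + 1435)*(-2 + 1568) = 2396*1566 = 3752136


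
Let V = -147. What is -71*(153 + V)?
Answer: -426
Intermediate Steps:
-71*(153 + V) = -71*(153 - 147) = -71*6 = -426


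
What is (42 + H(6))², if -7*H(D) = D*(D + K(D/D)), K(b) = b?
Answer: 1296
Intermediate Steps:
H(D) = -D*(1 + D)/7 (H(D) = -D*(D + D/D)/7 = -D*(D + 1)/7 = -D*(1 + D)/7)
(42 + H(6))² = (42 - ⅐*6*(1 + 6))² = (42 - ⅐*6*7)² = (42 - 6)² = 36² = 1296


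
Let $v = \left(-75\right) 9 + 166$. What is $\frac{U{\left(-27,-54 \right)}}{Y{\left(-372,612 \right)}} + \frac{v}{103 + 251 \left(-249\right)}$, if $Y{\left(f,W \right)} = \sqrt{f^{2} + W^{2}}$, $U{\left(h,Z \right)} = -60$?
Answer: $\frac{509}{62396} - \frac{5 \sqrt{3562}}{3562} \approx -0.075619$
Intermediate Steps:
$v = -509$ ($v = -675 + 166 = -509$)
$Y{\left(f,W \right)} = \sqrt{W^{2} + f^{2}}$
$\frac{U{\left(-27,-54 \right)}}{Y{\left(-372,612 \right)}} + \frac{v}{103 + 251 \left(-249\right)} = - \frac{60}{\sqrt{612^{2} + \left(-372\right)^{2}}} - \frac{509}{103 + 251 \left(-249\right)} = - \frac{60}{\sqrt{374544 + 138384}} - \frac{509}{103 - 62499} = - \frac{60}{\sqrt{512928}} - \frac{509}{-62396} = - \frac{60}{12 \sqrt{3562}} - - \frac{509}{62396} = - 60 \frac{\sqrt{3562}}{42744} + \frac{509}{62396} = - \frac{5 \sqrt{3562}}{3562} + \frac{509}{62396} = \frac{509}{62396} - \frac{5 \sqrt{3562}}{3562}$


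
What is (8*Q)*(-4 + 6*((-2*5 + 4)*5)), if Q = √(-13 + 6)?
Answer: -1472*I*√7 ≈ -3894.5*I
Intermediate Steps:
Q = I*√7 (Q = √(-7) = I*√7 ≈ 2.6458*I)
(8*Q)*(-4 + 6*((-2*5 + 4)*5)) = (8*(I*√7))*(-4 + 6*((-2*5 + 4)*5)) = (8*I*√7)*(-4 + 6*((-10 + 4)*5)) = (8*I*√7)*(-4 + 6*(-6*5)) = (8*I*√7)*(-4 + 6*(-30)) = (8*I*√7)*(-4 - 180) = (8*I*√7)*(-184) = -1472*I*√7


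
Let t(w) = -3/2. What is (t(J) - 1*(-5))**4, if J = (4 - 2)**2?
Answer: 2401/16 ≈ 150.06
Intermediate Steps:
J = 4 (J = 2**2 = 4)
t(w) = -3/2 (t(w) = -3*1/2 = -3/2)
(t(J) - 1*(-5))**4 = (-3/2 - 1*(-5))**4 = (-3/2 + 5)**4 = (7/2)**4 = 2401/16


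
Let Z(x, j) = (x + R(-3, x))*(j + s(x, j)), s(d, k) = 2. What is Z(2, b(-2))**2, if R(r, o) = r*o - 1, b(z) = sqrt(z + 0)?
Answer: 50 + 100*I*sqrt(2) ≈ 50.0 + 141.42*I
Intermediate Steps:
b(z) = sqrt(z)
R(r, o) = -1 + o*r (R(r, o) = o*r - 1 = -1 + o*r)
Z(x, j) = (-1 - 2*x)*(2 + j) (Z(x, j) = (x + (-1 + x*(-3)))*(j + 2) = (x + (-1 - 3*x))*(2 + j) = (-1 - 2*x)*(2 + j))
Z(2, b(-2))**2 = (-2 - sqrt(-2) - 4*2 - 2*sqrt(-2)*2)**2 = (-2 - I*sqrt(2) - 8 - 2*I*sqrt(2)*2)**2 = (-2 - I*sqrt(2) - 8 - 4*I*sqrt(2))**2 = (-10 - 5*I*sqrt(2))**2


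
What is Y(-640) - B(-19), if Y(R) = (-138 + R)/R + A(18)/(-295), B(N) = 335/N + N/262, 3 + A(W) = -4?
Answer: 890196751/46992320 ≈ 18.943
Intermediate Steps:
A(W) = -7 (A(W) = -3 - 4 = -7)
B(N) = 335/N + N/262 (B(N) = 335/N + N*(1/262) = 335/N + N/262)
Y(R) = 7/295 + (-138 + R)/R (Y(R) = (-138 + R)/R - 7/(-295) = (-138 + R)/R - 7*(-1/295) = (-138 + R)/R + 7/295 = 7/295 + (-138 + R)/R)
Y(-640) - B(-19) = (302/295 - 138/(-640)) - (335/(-19) + (1/262)*(-19)) = (302/295 - 138*(-1/640)) - (335*(-1/19) - 19/262) = (302/295 + 69/320) - (-335/19 - 19/262) = 23399/18880 - 1*(-88131/4978) = 23399/18880 + 88131/4978 = 890196751/46992320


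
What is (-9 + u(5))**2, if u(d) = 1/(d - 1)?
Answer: 1225/16 ≈ 76.563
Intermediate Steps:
u(d) = 1/(-1 + d)
(-9 + u(5))**2 = (-9 + 1/(-1 + 5))**2 = (-9 + 1/4)**2 = (-35/4)**2 = 1225/16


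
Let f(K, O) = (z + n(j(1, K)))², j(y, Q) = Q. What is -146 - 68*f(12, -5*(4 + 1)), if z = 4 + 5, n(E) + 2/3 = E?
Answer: -254342/9 ≈ -28260.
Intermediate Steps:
n(E) = -⅔ + E
z = 9
f(K, O) = (25/3 + K)² (f(K, O) = (9 + (-⅔ + K))² = (25/3 + K)²)
-146 - 68*f(12, -5*(4 + 1)) = -146 - 68*(25 + 3*12)²/9 = -146 - 68*(25 + 36)²/9 = -146 - 68*61²/9 = -146 - 68*3721/9 = -146 - 253028/9 = -254342/9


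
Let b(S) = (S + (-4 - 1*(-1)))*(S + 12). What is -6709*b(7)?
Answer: -509884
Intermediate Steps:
b(S) = (-3 + S)*(12 + S) (b(S) = (S + (-4 + 1))*(12 + S) = (S - 3)*(12 + S) = (-3 + S)*(12 + S))
-6709*b(7) = -6709*(-36 + 7**2 + 9*7) = -6709*(-36 + 49 + 63) = -6709*76 = -509884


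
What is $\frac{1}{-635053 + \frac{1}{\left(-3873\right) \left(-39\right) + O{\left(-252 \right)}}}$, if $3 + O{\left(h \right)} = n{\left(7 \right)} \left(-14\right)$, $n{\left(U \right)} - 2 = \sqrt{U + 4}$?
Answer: $- \frac{14482910822344284}{9197415966366301423205} - \frac{14 \sqrt{11}}{9197415966366301423205} \approx -1.5747 \cdot 10^{-6}$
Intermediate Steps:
$n{\left(U \right)} = 2 + \sqrt{4 + U}$ ($n{\left(U \right)} = 2 + \sqrt{U + 4} = 2 + \sqrt{4 + U}$)
$O{\left(h \right)} = -31 - 14 \sqrt{11}$ ($O{\left(h \right)} = -3 + \left(2 + \sqrt{4 + 7}\right) \left(-14\right) = -3 + \left(2 + \sqrt{11}\right) \left(-14\right) = -3 - \left(28 + 14 \sqrt{11}\right) = -31 - 14 \sqrt{11}$)
$\frac{1}{-635053 + \frac{1}{\left(-3873\right) \left(-39\right) + O{\left(-252 \right)}}} = \frac{1}{-635053 + \frac{1}{\left(-3873\right) \left(-39\right) - \left(31 + 14 \sqrt{11}\right)}} = \frac{1}{-635053 + \frac{1}{151047 - \left(31 + 14 \sqrt{11}\right)}} = \frac{1}{-635053 + \frac{1}{151016 - 14 \sqrt{11}}}$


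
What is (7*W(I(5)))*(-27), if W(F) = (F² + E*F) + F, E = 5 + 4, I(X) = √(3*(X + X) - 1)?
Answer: -5481 - 1890*√29 ≈ -15659.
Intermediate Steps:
I(X) = √(-1 + 6*X) (I(X) = √(3*(2*X) - 1) = √(6*X - 1) = √(-1 + 6*X))
E = 9
W(F) = F² + 10*F (W(F) = (F² + 9*F) + F = F² + 10*F)
(7*W(I(5)))*(-27) = (7*(√(-1 + 6*5)*(10 + √(-1 + 6*5))))*(-27) = (7*(√(-1 + 30)*(10 + √(-1 + 30))))*(-27) = (7*(√29*(10 + √29)))*(-27) = (7*√29*(10 + √29))*(-27) = -189*√29*(10 + √29)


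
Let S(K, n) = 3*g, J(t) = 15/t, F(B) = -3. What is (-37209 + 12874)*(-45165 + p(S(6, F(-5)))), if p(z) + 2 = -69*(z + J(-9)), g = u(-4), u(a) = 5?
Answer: 1121527145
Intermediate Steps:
g = 5
S(K, n) = 15 (S(K, n) = 3*5 = 15)
p(z) = 113 - 69*z (p(z) = -2 - 69*(z + 15/(-9)) = -2 - 69*(z + 15*(-1/9)) = -2 - 69*(z - 5/3) = -2 - 69*(-5/3 + z) = -2 + (115 - 69*z) = 113 - 69*z)
(-37209 + 12874)*(-45165 + p(S(6, F(-5)))) = (-37209 + 12874)*(-45165 + (113 - 69*15)) = -24335*(-45165 + (113 - 1035)) = -24335*(-45165 - 922) = -24335*(-46087) = 1121527145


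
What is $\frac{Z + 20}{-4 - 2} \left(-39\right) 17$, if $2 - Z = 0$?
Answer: $2431$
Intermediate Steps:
$Z = 2$ ($Z = 2 - 0 = 2 + 0 = 2$)
$\frac{Z + 20}{-4 - 2} \left(-39\right) 17 = \frac{2 + 20}{-4 - 2} \left(-39\right) 17 = \frac{22}{-6} \left(-39\right) 17 = 22 \left(- \frac{1}{6}\right) \left(-39\right) 17 = \left(- \frac{11}{3}\right) \left(-39\right) 17 = 143 \cdot 17 = 2431$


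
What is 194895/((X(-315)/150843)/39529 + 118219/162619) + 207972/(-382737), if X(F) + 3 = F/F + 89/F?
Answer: 7594546399061669882178774159/28328137227507245027986 ≈ 2.6809e+5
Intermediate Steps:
X(F) = -2 + 89/F (X(F) = -3 + (F/F + 89/F) = -3 + (1 + 89/F) = -2 + 89/F)
194895/((X(-315)/150843)/39529 + 118219/162619) + 207972/(-382737) = 194895/(((-2 + 89/(-315))/150843)/39529 + 118219/162619) + 207972/(-382737) = 194895/(((-2 + 89*(-1/315))*(1/150843))*(1/39529) + 118219*(1/162619)) + 207972*(-1/382737) = 194895/(((-2 - 89/315)*(1/150843))*(1/39529) + 118219/162619) - 69324/127579 = 194895/(-719/315*1/150843*(1/39529) + 118219/162619) - 69324/127579 = 194895/(-719/47515545*1/39529 + 118219/162619) - 69324/127579 = 194895/(-719/1878241978305 + 118219/162619) - 69324/127579 = 194895/(222043888316315734/305437832269980795) - 69324/127579 = 194895*(305437832269980795/222043888316315734) - 69324/127579 = 59528306320257907041525/222043888316315734 - 69324/127579 = 7594546399061669882178774159/28328137227507245027986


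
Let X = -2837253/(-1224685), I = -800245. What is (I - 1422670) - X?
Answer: -2722373494028/1224685 ≈ -2.2229e+6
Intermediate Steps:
X = 2837253/1224685 (X = -2837253*(-1/1224685) = 2837253/1224685 ≈ 2.3167)
(I - 1422670) - X = (-800245 - 1422670) - 1*2837253/1224685 = -2222915 - 2837253/1224685 = -2722373494028/1224685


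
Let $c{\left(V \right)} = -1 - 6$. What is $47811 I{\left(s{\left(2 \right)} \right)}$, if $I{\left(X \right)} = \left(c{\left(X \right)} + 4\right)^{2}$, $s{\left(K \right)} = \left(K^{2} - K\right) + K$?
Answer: $430299$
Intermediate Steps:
$c{\left(V \right)} = -7$ ($c{\left(V \right)} = -1 - 6 = -7$)
$s{\left(K \right)} = K^{2}$
$I{\left(X \right)} = 9$ ($I{\left(X \right)} = \left(-7 + 4\right)^{2} = \left(-3\right)^{2} = 9$)
$47811 I{\left(s{\left(2 \right)} \right)} = 47811 \cdot 9 = 430299$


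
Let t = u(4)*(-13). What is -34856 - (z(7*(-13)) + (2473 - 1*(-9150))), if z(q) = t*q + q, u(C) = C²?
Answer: -65316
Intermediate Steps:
t = -208 (t = 4²*(-13) = 16*(-13) = -208)
z(q) = -207*q (z(q) = -208*q + q = -207*q)
-34856 - (z(7*(-13)) + (2473 - 1*(-9150))) = -34856 - (-1449*(-13) + (2473 - 1*(-9150))) = -34856 - (-207*(-91) + (2473 + 9150)) = -34856 - (18837 + 11623) = -34856 - 1*30460 = -34856 - 30460 = -65316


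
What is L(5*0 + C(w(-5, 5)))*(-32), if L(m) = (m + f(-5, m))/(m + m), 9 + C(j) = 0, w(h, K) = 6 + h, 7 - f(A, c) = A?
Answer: 16/3 ≈ 5.3333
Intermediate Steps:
f(A, c) = 7 - A
C(j) = -9 (C(j) = -9 + 0 = -9)
L(m) = (12 + m)/(2*m) (L(m) = (m + (7 - 1*(-5)))/(m + m) = (m + (7 + 5))/((2*m)) = (m + 12)*(1/(2*m)) = (12 + m)*(1/(2*m)) = (12 + m)/(2*m))
L(5*0 + C(w(-5, 5)))*(-32) = ((12 + (5*0 - 9))/(2*(5*0 - 9)))*(-32) = ((12 + (0 - 9))/(2*(0 - 9)))*(-32) = ((1/2)*(12 - 9)/(-9))*(-32) = ((1/2)*(-1/9)*3)*(-32) = -1/6*(-32) = 16/3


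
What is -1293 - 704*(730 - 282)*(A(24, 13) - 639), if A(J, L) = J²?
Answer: 19868403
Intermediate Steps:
-1293 - 704*(730 - 282)*(A(24, 13) - 639) = -1293 - 704*(730 - 282)*(24² - 639) = -1293 - 315392*(576 - 639) = -1293 - 315392*(-63) = -1293 - 704*(-28224) = -1293 + 19869696 = 19868403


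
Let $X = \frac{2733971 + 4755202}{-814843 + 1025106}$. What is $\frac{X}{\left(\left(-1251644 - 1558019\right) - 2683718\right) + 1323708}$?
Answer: $- \frac{2496391}{292242651333} \approx -8.5422 \cdot 10^{-6}$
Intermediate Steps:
$X = \frac{7489173}{210263} \approx 35.618$
$\frac{X}{\left(\left(-1251644 - 1558019\right) - 2683718\right) + 1323708} = \frac{7489173}{210263 \left(\left(\left(-1251644 - 1558019\right) - 2683718\right) + 1323708\right)} = \frac{7489173}{210263 \left(\left(-2809663 - 2683718\right) + 1323708\right)} = \frac{7489173}{210263 \left(-5493381 + 1323708\right)} = \frac{7489173}{210263 \left(-4169673\right)} = \frac{7489173}{210263} \left(- \frac{1}{4169673}\right) = - \frac{2496391}{292242651333}$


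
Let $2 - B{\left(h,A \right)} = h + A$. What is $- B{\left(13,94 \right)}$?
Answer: $105$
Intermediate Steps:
$B{\left(h,A \right)} = 2 - A - h$ ($B{\left(h,A \right)} = 2 - \left(h + A\right) = 2 - \left(A + h\right) = 2 - A - h$)
$- B{\left(13,94 \right)} = - (2 - 94 - 13) = \left(-1\right) \left(-105\right) = 105$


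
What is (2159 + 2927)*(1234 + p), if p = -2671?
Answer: -7308582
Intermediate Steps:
(2159 + 2927)*(1234 + p) = (2159 + 2927)*(1234 - 2671) = 5086*(-1437) = -7308582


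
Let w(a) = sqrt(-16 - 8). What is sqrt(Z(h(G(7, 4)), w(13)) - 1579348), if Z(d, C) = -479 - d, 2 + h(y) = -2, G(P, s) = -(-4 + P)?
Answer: I*sqrt(1579823) ≈ 1256.9*I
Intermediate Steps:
w(a) = 2*I*sqrt(6) (w(a) = sqrt(-24) = 2*I*sqrt(6))
G(P, s) = 4 - P
h(y) = -4 (h(y) = -2 - 2 = -4)
sqrt(Z(h(G(7, 4)), w(13)) - 1579348) = sqrt((-479 - 1*(-4)) - 1579348) = sqrt((-479 + 4) - 1579348) = sqrt(-475 - 1579348) = sqrt(-1579823) = I*sqrt(1579823)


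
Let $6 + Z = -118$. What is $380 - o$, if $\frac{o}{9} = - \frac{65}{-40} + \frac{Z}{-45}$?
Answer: $\frac{13623}{40} \approx 340.58$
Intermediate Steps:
$Z = -124$ ($Z = -6 - 118 = -124$)
$o = \frac{1577}{40}$ ($o = 9 \left(- \frac{65}{-40} - \frac{124}{-45}\right) = 9 \left(\left(-65\right) \left(- \frac{1}{40}\right) - - \frac{124}{45}\right) = 9 \left(\frac{13}{8} + \frac{124}{45}\right) = 9 \cdot \frac{1577}{360} = \frac{1577}{40} \approx 39.425$)
$380 - o = 380 - \frac{1577}{40} = \frac{13623}{40}$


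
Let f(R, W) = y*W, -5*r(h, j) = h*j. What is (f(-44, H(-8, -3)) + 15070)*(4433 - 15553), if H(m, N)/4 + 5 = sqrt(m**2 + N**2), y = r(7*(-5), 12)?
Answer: -148896800 - 3736320*sqrt(73) ≈ -1.8082e+8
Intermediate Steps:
r(h, j) = -h*j/5
y = 84 (y = -1/5*7*(-5)*12 = -1/5*(-35)*12 = 84)
H(m, N) = -20 + 4*sqrt(N**2 + m**2) (H(m, N) = -20 + 4*sqrt(m**2 + N**2) = -20 + 4*sqrt(N**2 + m**2))
f(R, W) = 84*W
(f(-44, H(-8, -3)) + 15070)*(4433 - 15553) = (84*(-20 + 4*sqrt((-3)**2 + (-8)**2)) + 15070)*(4433 - 15553) = (84*(-20 + 4*sqrt(9 + 64)) + 15070)*(-11120) = (84*(-20 + 4*sqrt(73)) + 15070)*(-11120) = ((-1680 + 336*sqrt(73)) + 15070)*(-11120) = (13390 + 336*sqrt(73))*(-11120) = -148896800 - 3736320*sqrt(73)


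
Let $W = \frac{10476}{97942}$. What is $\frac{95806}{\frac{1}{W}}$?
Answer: $\frac{501831828}{48971} \approx 10248.0$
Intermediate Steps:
$W = \frac{5238}{48971}$ ($W = 10476 \cdot \frac{1}{97942} = \frac{5238}{48971} \approx 0.10696$)
$\frac{95806}{\frac{1}{W}} = \frac{95806}{\frac{1}{\frac{5238}{48971}}} = \frac{95806}{\frac{48971}{5238}} = 95806 \cdot \frac{5238}{48971} = \frac{501831828}{48971}$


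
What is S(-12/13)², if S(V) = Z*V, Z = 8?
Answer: 9216/169 ≈ 54.533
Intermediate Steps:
S(V) = 8*V
S(-12/13)² = (8*(-12/13))² = (-96/13)² = 9216/169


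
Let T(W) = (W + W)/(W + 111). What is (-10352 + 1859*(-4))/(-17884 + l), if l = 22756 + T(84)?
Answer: -289055/79184 ≈ -3.6504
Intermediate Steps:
T(W) = 2*W/(111 + W) (T(W) = (2*W)/(111 + W) = 2*W/(111 + W))
l = 1479196/65 (l = 22756 + 2*84/(111 + 84) = 22756 + 2*84/195 = 22756 + 2*84*(1/195) = 22756 + 56/65 = 1479196/65 ≈ 22757.)
(-10352 + 1859*(-4))/(-17884 + l) = (-10352 + 1859*(-4))/(-17884 + 1479196/65) = (-10352 - 7436)/(316736/65) = -17788*65/316736 = -289055/79184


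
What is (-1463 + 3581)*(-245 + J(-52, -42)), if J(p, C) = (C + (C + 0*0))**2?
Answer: 14425698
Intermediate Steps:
J(p, C) = 4*C**2 (J(p, C) = (C + (C + 0))**2 = (C + C)**2 = (2*C)**2 = 4*C**2)
(-1463 + 3581)*(-245 + J(-52, -42)) = (-1463 + 3581)*(-245 + 4*(-42)**2) = 2118*(-245 + 4*1764) = 2118*(-245 + 7056) = 2118*6811 = 14425698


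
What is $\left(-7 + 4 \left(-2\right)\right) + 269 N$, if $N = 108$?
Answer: $29037$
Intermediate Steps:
$\left(-7 + 4 \left(-2\right)\right) + 269 N = \left(-7 + 4 \left(-2\right)\right) + 269 \cdot 108 = \left(-7 - 8\right) + 29052 = -15 + 29052 = 29037$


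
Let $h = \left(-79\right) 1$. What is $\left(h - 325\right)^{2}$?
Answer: $163216$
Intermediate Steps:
$h = -79$
$\left(h - 325\right)^{2} = \left(-79 - 325\right)^{2} = \left(-404\right)^{2} = 163216$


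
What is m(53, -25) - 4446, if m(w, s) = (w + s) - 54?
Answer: -4472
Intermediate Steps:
m(w, s) = -54 + s + w (m(w, s) = (s + w) - 54 = -54 + s + w)
m(53, -25) - 4446 = (-54 - 25 + 53) - 4446 = -26 - 4446 = -4472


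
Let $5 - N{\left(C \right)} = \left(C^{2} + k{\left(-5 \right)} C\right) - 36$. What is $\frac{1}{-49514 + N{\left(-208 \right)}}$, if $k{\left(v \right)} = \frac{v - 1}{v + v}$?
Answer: $- \frac{5}{463061} \approx -1.0798 \cdot 10^{-5}$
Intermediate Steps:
$k{\left(v \right)} = \frac{-1 + v}{2 v}$
$N{\left(C \right)} = 41 - C^{2} - \frac{3 C}{5}$ ($N{\left(C \right)} = 5 - \left(\left(C^{2} + \frac{-1 - 5}{2 \left(-5\right)} C\right) - 36\right) = 5 - \left(\left(C^{2} + \frac{1}{2} \left(- \frac{1}{5}\right) \left(-6\right) C\right) - 36\right) = 5 - \left(\left(C^{2} + \frac{3 C}{5}\right) - 36\right) = 5 - \left(-36 + C^{2} + \frac{3 C}{5}\right) = 41 - C^{2} - \frac{3 C}{5}$)
$\frac{1}{-49514 + N{\left(-208 \right)}} = \frac{1}{-49514 - \frac{215491}{5}} = \frac{1}{- \frac{463061}{5}} = - \frac{5}{463061}$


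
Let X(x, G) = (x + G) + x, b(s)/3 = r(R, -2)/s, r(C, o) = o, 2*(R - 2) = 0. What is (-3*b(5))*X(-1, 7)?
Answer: 18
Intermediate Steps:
R = 2 (R = 2 + (½)*0 = 2 + 0 = 2)
b(s) = -6/s (b(s) = 3*(-2/s) = -6/s)
X(x, G) = G + 2*x (X(x, G) = (G + x) + x = G + 2*x)
(-3*b(5))*X(-1, 7) = (-(-18)/5)*(7 + 2*(-1)) = (-(-18)/5)*(7 - 2) = -3*(-6/5)*5 = (18/5)*5 = 18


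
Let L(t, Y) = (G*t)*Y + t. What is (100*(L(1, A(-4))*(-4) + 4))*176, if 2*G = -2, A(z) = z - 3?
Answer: -492800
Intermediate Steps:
A(z) = -3 + z
G = -1 (G = (½)*(-2) = -1)
L(t, Y) = t - Y*t (L(t, Y) = (-t)*Y + t = -Y*t + t = t - Y*t)
(100*(L(1, A(-4))*(-4) + 4))*176 = (100*((1*(1 - (-3 - 4)))*(-4) + 4))*176 = (100*((1*(1 - 1*(-7)))*(-4) + 4))*176 = (100*((1*(1 + 7))*(-4) + 4))*176 = (100*((1*8)*(-4) + 4))*176 = (100*(8*(-4) + 4))*176 = (100*(-32 + 4))*176 = (100*(-28))*176 = -2800*176 = -492800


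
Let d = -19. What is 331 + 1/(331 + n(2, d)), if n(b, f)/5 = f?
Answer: 78117/236 ≈ 331.00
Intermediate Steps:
n(b, f) = 5*f
331 + 1/(331 + n(2, d)) = 331 + 1/(331 + 5*(-19)) = 331 + 1/(331 - 95) = 331 + 1/236 = 78117/236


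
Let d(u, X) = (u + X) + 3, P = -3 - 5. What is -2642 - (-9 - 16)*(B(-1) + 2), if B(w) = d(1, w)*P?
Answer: -3192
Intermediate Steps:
P = -8
d(u, X) = 3 + X + u (d(u, X) = (X + u) + 3 = 3 + X + u)
B(w) = -32 - 8*w (B(w) = (3 + w + 1)*(-8) = (4 + w)*(-8) = -32 - 8*w)
-2642 - (-9 - 16)*(B(-1) + 2) = -2642 - (-9 - 16)*((-32 - 8*(-1)) + 2) = -2642 - (-25)*((-32 + 8) + 2) = -2642 - (-25)*(-24 + 2) = -2642 - (-25)*(-22) = -2642 - 1*550 = -2642 - 550 = -3192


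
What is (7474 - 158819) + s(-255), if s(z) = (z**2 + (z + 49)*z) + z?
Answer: -34045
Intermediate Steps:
s(z) = z + z**2 + z*(49 + z) (s(z) = (z**2 + (49 + z)*z) + z = (z**2 + z*(49 + z)) + z = z + z**2 + z*(49 + z))
(7474 - 158819) + s(-255) = (7474 - 158819) + 2*(-255)*(25 - 255) = -151345 + 2*(-255)*(-230) = -151345 + 117300 = -34045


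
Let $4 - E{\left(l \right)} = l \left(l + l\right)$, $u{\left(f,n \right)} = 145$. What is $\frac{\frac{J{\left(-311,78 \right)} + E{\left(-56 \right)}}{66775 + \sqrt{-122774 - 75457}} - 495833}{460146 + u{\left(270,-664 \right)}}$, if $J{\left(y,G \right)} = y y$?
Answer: $\frac{- 495833 \sqrt{198231} + 33109158122 i}{460291 \left(\sqrt{198231} - 66775 i\right)} \approx -1.0772 - 1.9621 \cdot 10^{-8} i$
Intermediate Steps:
$J{\left(y,G \right)} = y^{2}$
$E{\left(l \right)} = 4 - 2 l^{2}$ ($E{\left(l \right)} = 4 - l \left(l + l\right) = 4 - l 2 l = 4 - 2 l^{2}$)
$\frac{\frac{J{\left(-311,78 \right)} + E{\left(-56 \right)}}{66775 + \sqrt{-122774 - 75457}} - 495833}{460146 + u{\left(270,-664 \right)}} = \frac{\frac{\left(-311\right)^{2} + \left(4 - 2 \left(-56\right)^{2}\right)}{66775 + \sqrt{-122774 - 75457}} - 495833}{460146 + 145} = \frac{\frac{96721 + \left(4 - 6272\right)}{66775 + \sqrt{-198231}} - 495833}{460291} = \left(\frac{96721 + \left(4 - 6272\right)}{66775 + i \sqrt{198231}} - 495833\right) \frac{1}{460291} = \left(\frac{96721 - 6268}{66775 + i \sqrt{198231}} - 495833\right) \frac{1}{460291} = \left(\frac{90453}{66775 + i \sqrt{198231}} - 495833\right) \frac{1}{460291} = \left(-495833 + \frac{90453}{66775 + i \sqrt{198231}}\right) \frac{1}{460291} = - \frac{38141}{35407} + \frac{90453}{460291 \left(66775 + i \sqrt{198231}\right)}$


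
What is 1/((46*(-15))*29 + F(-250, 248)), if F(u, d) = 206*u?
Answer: -1/71510 ≈ -1.3984e-5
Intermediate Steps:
1/((46*(-15))*29 + F(-250, 248)) = 1/((46*(-15))*29 + 206*(-250)) = 1/(-690*29 - 51500) = 1/(-20010 - 51500) = 1/(-71510) = -1/71510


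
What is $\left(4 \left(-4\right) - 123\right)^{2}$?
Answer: $19321$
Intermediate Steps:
$\left(4 \left(-4\right) - 123\right)^{2} = \left(-16 - 123\right)^{2} = \left(-139\right)^{2} = 19321$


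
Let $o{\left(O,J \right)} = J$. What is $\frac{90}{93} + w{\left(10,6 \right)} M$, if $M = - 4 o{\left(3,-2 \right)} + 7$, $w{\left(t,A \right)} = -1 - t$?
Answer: $- \frac{5085}{31} \approx -164.03$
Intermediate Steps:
$M = 15$ ($M = \left(-4\right) \left(-2\right) + 7 = 8 + 7 = 15$)
$\frac{90}{93} + w{\left(10,6 \right)} M = \frac{90}{93} + \left(-1 - 10\right) 15 = 90 \cdot \frac{1}{93} + \left(-1 - 10\right) 15 = \frac{30}{31} - 165 = - \frac{5085}{31}$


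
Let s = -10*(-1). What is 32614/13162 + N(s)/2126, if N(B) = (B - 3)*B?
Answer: 17564676/6995603 ≈ 2.5108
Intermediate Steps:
s = 10
N(B) = B*(-3 + B) (N(B) = (-3 + B)*B = B*(-3 + B))
32614/13162 + N(s)/2126 = 32614/13162 + (10*(-3 + 10))/2126 = 32614*(1/13162) + (10*7)*(1/2126) = 16307/6581 + 70*(1/2126) = 16307/6581 + 35/1063 = 17564676/6995603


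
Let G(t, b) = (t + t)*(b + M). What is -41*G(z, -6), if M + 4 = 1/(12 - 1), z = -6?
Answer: -53628/11 ≈ -4875.3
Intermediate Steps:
M = -43/11 (M = -4 + 1/(12 - 1) = -4 + 1/11 = -43/11 ≈ -3.9091)
G(t, b) = 2*t*(-43/11 + b) (G(t, b) = (t + t)*(b - 43/11) = (2*t)*(-43/11 + b) = 2*t*(-43/11 + b))
-41*G(z, -6) = -82*(-6)*(-43 + 11*(-6))/11 = -82*(-6)*(-43 - 66)/11 = -82*(-6)*(-109)/11 = -41*1308/11 = -53628/11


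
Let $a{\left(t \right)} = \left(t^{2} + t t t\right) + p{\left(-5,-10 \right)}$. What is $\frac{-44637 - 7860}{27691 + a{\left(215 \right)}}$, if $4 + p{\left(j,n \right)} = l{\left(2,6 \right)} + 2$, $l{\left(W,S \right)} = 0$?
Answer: $- \frac{52497}{10012289} \approx -0.0052433$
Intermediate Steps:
$p{\left(j,n \right)} = -2$ ($p{\left(j,n \right)} = -4 + \left(0 + 2\right) = -4 + 2 = -2$)
$a{\left(t \right)} = -2 + t^{2} + t^{3}$ ($a{\left(t \right)} = \left(t^{2} + t t t\right) - 2 = \left(t^{2} + t^{2} t\right) - 2 = \left(t^{2} + t^{3}\right) - 2 = -2 + t^{2} + t^{3}$)
$\frac{-44637 - 7860}{27691 + a{\left(215 \right)}} = \frac{-44637 - 7860}{27691 + \left(-2 + 215^{2} + 215^{3}\right)} = - \frac{52497}{27691 + \left(-2 + 46225 + 9938375\right)} = - \frac{52497}{27691 + 9984598} = - \frac{52497}{10012289}$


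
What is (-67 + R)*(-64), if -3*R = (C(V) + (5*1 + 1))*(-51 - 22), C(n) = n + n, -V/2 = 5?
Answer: 78272/3 ≈ 26091.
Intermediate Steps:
V = -10 (V = -2*5 = -10)
C(n) = 2*n
R = -1022/3 (R = -(2*(-10) + (5*1 + 1))*(-51 - 22)/3 = -(-20 + (5 + 1))*(-73)/3 = -(-20 + 6)*(-73)/3 = -(-14)*(-73)/3 = -1/3*1022 = -1022/3 ≈ -340.67)
(-67 + R)*(-64) = (-67 - 1022/3)*(-64) = -1223/3*(-64) = 78272/3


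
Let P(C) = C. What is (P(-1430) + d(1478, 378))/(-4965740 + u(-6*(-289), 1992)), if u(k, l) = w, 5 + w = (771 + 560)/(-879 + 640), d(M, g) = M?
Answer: -5736/593407193 ≈ -9.6662e-6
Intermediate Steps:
w = -2526/239 (w = -5 + (771 + 560)/(-879 + 640) = -5 + 1331/(-239) = -5 + 1331*(-1/239) = -5 - 1331/239 = -2526/239 ≈ -10.569)
u(k, l) = -2526/239
(P(-1430) + d(1478, 378))/(-4965740 + u(-6*(-289), 1992)) = (-1430 + 1478)/(-4965740 - 2526/239) = 48/(-1186814386/239) = 48*(-239/1186814386) = -5736/593407193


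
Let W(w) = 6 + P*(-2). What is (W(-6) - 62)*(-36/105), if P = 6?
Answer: 816/35 ≈ 23.314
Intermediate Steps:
W(w) = -6 (W(w) = 6 + 6*(-2) = 6 - 12 = -6)
(W(-6) - 62)*(-36/105) = (-6 - 62)*(-36/105) = -(-2448)/105 = -68*(-12/35) = 816/35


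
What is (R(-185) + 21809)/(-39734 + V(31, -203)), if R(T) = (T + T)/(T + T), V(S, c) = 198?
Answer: -10905/19768 ≈ -0.55165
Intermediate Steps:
R(T) = 1 (R(T) = (2*T)/((2*T)) = (2*T)*(1/(2*T)) = 1)
(R(-185) + 21809)/(-39734 + V(31, -203)) = (1 + 21809)/(-39734 + 198) = 21810/(-39536) = 21810*(-1/39536) = -10905/19768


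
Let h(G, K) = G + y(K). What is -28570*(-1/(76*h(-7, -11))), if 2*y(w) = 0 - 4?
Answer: -14285/342 ≈ -41.769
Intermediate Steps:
y(w) = -2 (y(w) = (0 - 4)/2 = (1/2)*(-4) = -2)
h(G, K) = -2 + G (h(G, K) = G - 2 = -2 + G)
-28570*(-1/(76*h(-7, -11))) = -28570*(-1/(76*(-2 - 7))) = -28570/((-76*(-9))) = -28570/684 = -28570*1/684 = -14285/342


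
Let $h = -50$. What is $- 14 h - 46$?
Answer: $654$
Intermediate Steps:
$- 14 h - 46 = \left(-14\right) \left(-50\right) - 46 = 700 - 46 = 654$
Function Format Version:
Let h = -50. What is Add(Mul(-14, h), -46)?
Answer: 654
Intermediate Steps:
Add(Mul(-14, h), -46) = Add(Mul(-14, -50), -46) = Add(700, -46) = 654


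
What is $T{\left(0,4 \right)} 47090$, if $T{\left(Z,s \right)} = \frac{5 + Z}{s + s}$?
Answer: $\frac{117725}{4} \approx 29431.0$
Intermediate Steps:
$T{\left(Z,s \right)} = \frac{5 + Z}{2 s}$
$T{\left(0,4 \right)} 47090 = \frac{5 + 0}{2 \cdot 4} \cdot 47090 = \frac{1}{2} \cdot \frac{1}{4} \cdot 5 \cdot 47090 = \frac{5}{8} \cdot 47090 = \frac{117725}{4}$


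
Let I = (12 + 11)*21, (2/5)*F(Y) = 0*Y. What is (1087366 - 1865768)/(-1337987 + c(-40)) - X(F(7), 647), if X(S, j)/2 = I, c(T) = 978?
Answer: -1290772292/1337009 ≈ -965.42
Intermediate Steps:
F(Y) = 0 (F(Y) = 5*(0*Y)/2 = (5/2)*0 = 0)
I = 483 (I = 23*21 = 483)
X(S, j) = 966 (X(S, j) = 2*483 = 966)
(1087366 - 1865768)/(-1337987 + c(-40)) - X(F(7), 647) = (1087366 - 1865768)/(-1337987 + 978) - 1*966 = -778402/(-1337009) - 966 = -778402*(-1/1337009) - 966 = 778402/1337009 - 966 = -1290772292/1337009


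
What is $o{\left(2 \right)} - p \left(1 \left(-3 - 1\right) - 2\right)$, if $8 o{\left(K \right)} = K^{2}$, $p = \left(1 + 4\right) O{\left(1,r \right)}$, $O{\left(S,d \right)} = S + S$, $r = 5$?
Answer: $\frac{121}{2} \approx 60.5$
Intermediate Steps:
$O{\left(S,d \right)} = 2 S$
$p = 10$ ($p = \left(1 + 4\right) 2 \cdot 1 = 5 \cdot 2 = 10$)
$o{\left(K \right)} = \frac{K^{2}}{8}$
$o{\left(2 \right)} - p \left(1 \left(-3 - 1\right) - 2\right) = \frac{2^{2}}{8} - 10 \left(1 \left(-3 - 1\right) - 2\right) = \frac{1}{8} \cdot 4 - 10 \left(1 \left(-4\right) - 2\right) = \frac{1}{2} - 10 \left(-4 - 2\right) = \frac{1}{2} - 10 \left(-6\right) = \frac{1}{2} - -60 = \frac{1}{2} + 60 = \frac{121}{2}$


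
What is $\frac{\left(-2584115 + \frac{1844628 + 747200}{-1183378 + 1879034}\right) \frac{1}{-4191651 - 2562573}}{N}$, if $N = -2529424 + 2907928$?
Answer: $\frac{49934792017}{49401253365225216} \approx 1.0108 \cdot 10^{-6}$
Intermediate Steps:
$N = 378504$
$\frac{\left(-2584115 + \frac{1844628 + 747200}{-1183378 + 1879034}\right) \frac{1}{-4191651 - 2562573}}{N} = \frac{\left(-2584115 + \frac{1844628 + 747200}{-1183378 + 1879034}\right) \frac{1}{-4191651 - 2562573}}{378504} = \frac{-2584115 + \frac{2591828}{695656}}{-6754224} \cdot \frac{1}{378504} = \left(-2584115 + 2591828 \cdot \frac{1}{695656}\right) \left(- \frac{1}{6754224}\right) \frac{1}{378504} = \left(-2584115 + \frac{647957}{173914}\right) \left(- \frac{1}{6754224}\right) \frac{1}{378504} = \left(- \frac{449413128153}{173914}\right) \left(- \frac{1}{6754224}\right) \frac{1}{378504} = \frac{149804376051}{391551370912} \cdot \frac{1}{378504} = \frac{49934792017}{49401253365225216}$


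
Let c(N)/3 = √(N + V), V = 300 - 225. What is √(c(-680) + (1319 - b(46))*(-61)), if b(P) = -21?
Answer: √(-81740 + 33*I*√5) ≈ 0.129 + 285.9*I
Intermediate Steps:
V = 75
c(N) = 3*√(75 + N) (c(N) = 3*√(N + 75) = 3*√(75 + N))
√(c(-680) + (1319 - b(46))*(-61)) = √(3*√(75 - 680) + (1319 - 1*(-21))*(-61)) = √(3*√(-605) + (1319 + 21)*(-61)) = √(3*(11*I*√5) + 1340*(-61)) = √(33*I*√5 - 81740) = √(-81740 + 33*I*√5)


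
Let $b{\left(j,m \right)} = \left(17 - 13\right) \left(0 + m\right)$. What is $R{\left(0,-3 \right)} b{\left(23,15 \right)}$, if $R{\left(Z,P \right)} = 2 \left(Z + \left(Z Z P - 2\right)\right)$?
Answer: $-240$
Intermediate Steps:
$b{\left(j,m \right)} = 4 m$
$R{\left(Z,P \right)} = -4 + 2 Z + 2 P Z^{2}$ ($R{\left(Z,P \right)} = 2 \left(Z + \left(Z^{2} P - 2\right)\right) = 2 \left(Z + \left(P Z^{2} - 2\right)\right) = 2 \left(Z + \left(-2 + P Z^{2}\right)\right) = 2 \left(-2 + Z + P Z^{2}\right) = -4 + 2 Z + 2 P Z^{2}$)
$R{\left(0,-3 \right)} b{\left(23,15 \right)} = \left(-4 + 2 \cdot 0 + 2 \left(-3\right) 0^{2}\right) 4 \cdot 15 = \left(-4 + 0 + 2 \left(-3\right) 0\right) 60 = \left(-4 + 0 + 0\right) 60 = \left(-4\right) 60 = -240$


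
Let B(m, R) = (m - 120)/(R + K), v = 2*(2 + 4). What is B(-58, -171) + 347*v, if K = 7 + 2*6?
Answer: 316553/76 ≈ 4165.2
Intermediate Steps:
K = 19 (K = 7 + 12 = 19)
v = 12 (v = 2*6 = 12)
B(m, R) = (-120 + m)/(19 + R) (B(m, R) = (m - 120)/(R + 19) = (-120 + m)/(19 + R))
B(-58, -171) + 347*v = (-120 - 58)/(19 - 171) + 347*12 = -178/(-152) + 4164 = -1/152*(-178) + 4164 = 89/76 + 4164 = 316553/76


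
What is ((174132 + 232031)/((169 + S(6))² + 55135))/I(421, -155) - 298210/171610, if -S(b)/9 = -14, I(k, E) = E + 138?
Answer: -79039170363/41473331920 ≈ -1.9058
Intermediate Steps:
I(k, E) = 138 + E
S(b) = 126 (S(b) = -9*(-14) = 126)
((174132 + 232031)/((169 + S(6))² + 55135))/I(421, -155) - 298210/171610 = ((174132 + 232031)/((169 + 126)² + 55135))/(138 - 155) - 298210/171610 = (406163/(295² + 55135))/(-17) - 298210*1/171610 = (406163/(87025 + 55135))*(-1/17) - 29821/17161 = (406163/142160)*(-1/17) - 29821/17161 = -406163/2416720 - 29821/17161 = -79039170363/41473331920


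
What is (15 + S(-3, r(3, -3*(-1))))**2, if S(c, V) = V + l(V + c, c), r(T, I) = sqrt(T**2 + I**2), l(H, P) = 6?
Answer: 459 + 126*sqrt(2) ≈ 637.19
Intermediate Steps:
r(T, I) = sqrt(I**2 + T**2)
S(c, V) = 6 + V (S(c, V) = V + 6 = 6 + V)
(15 + S(-3, r(3, -3*(-1))))**2 = (15 + (6 + sqrt((-3*(-1))**2 + 3**2)))**2 = (15 + (6 + sqrt(3**2 + 9)))**2 = (15 + (6 + sqrt(9 + 9)))**2 = (15 + (6 + sqrt(18)))**2 = (15 + (6 + 3*sqrt(2)))**2 = (21 + 3*sqrt(2))**2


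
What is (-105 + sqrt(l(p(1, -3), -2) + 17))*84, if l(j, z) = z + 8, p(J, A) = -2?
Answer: -8820 + 84*sqrt(23) ≈ -8417.2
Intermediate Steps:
l(j, z) = 8 + z
(-105 + sqrt(l(p(1, -3), -2) + 17))*84 = (-105 + sqrt((8 - 2) + 17))*84 = (-105 + sqrt(6 + 17))*84 = (-105 + sqrt(23))*84 = -8820 + 84*sqrt(23)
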